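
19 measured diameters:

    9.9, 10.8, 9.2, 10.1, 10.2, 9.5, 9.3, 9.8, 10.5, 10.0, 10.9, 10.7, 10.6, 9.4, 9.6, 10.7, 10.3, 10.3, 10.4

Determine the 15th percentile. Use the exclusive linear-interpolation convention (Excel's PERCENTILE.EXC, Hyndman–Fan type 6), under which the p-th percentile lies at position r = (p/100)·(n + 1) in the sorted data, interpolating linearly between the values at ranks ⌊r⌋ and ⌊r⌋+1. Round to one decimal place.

9.4

Sorted: 9.2, 9.3, 9.4, 9.5, 9.6, 9.8, 9.9, 10.0, 10.1, 10.2, 10.3, 10.3, 10.4, 10.5, 10.6, 10.7, 10.7, 10.8, 10.9.
n = 19.
r = (15/100)·(19 + 1) = 3.
r is an integer, so P15 is the value at rank 3: 9.4.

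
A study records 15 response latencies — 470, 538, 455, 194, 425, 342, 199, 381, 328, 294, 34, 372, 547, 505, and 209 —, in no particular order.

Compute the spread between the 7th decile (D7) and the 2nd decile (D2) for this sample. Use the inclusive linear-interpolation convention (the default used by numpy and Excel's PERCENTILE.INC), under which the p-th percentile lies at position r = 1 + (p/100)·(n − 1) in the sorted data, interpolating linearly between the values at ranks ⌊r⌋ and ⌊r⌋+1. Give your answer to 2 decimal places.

Sorted: 34, 194, 199, 209, 294, 328, 342, 372, 381, 425, 455, 470, 505, 538, 547.
n = 15.
P20: r = 3.8; ranks 3–4 are 199, 209; interpolating gives 207.
P70: r = 10.8; ranks 10–11 are 425, 455; interpolating gives 449.
Difference: 449 − 207 = 242.

242.00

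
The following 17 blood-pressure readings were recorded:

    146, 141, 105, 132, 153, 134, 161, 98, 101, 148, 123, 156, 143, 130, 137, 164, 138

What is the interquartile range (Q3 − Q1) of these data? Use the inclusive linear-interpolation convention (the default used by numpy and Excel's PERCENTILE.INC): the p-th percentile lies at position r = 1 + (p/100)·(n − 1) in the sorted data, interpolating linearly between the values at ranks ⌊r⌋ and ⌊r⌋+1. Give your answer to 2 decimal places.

18.00

Sorted: 98, 101, 105, 123, 130, 132, 134, 137, 138, 141, 143, 146, 148, 153, 156, 161, 164.
n = 17.
P25: r = 5 (integer) → 130.
P75: r = 13 (integer) → 148.
Difference: 148 − 130 = 18.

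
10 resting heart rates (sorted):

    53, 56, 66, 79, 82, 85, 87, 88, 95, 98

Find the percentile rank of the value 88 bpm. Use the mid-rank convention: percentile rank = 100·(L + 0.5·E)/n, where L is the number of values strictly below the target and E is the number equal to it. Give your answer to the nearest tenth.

Count below 88: L = 7; count equal: E = 1; n = 10.
Percentile rank = 100·(7 + 0.5·1)/10 = 100·7.5/10 = 75.

75.0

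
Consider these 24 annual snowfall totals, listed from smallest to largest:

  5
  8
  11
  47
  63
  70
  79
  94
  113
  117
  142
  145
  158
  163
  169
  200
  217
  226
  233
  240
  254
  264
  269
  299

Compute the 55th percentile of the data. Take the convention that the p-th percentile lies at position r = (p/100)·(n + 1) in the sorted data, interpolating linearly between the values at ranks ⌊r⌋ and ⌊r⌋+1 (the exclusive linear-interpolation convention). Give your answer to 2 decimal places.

n = 24.
r = (55/100)·(24 + 1) = 13.75.
Rank 13 is 158 and rank 14 is 163.
Interpolate: 158 + 0.75·(163 − 158) = 158 + 0.75·5 = 161.75.

161.75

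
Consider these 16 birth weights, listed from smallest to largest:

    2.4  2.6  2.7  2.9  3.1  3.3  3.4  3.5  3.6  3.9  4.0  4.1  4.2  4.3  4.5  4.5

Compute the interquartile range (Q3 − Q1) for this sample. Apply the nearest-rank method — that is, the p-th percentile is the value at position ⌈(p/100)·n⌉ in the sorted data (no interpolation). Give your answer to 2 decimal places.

n = 16.
P25: rank ⌈25/100·16⌉ = 4 → 2.9.
P75: rank ⌈75/100·16⌉ = 12 → 4.1.
Difference: 4.1 − 2.9 = 1.2.

1.20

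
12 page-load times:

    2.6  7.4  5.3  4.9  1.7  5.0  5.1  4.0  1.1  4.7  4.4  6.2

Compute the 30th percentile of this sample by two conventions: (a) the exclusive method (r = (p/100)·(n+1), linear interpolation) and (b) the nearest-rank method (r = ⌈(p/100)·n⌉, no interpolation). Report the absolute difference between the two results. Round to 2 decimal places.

0.14

Sorted: 1.1, 1.7, 2.6, 4.0, 4.4, 4.7, 4.9, 5.0, 5.1, 5.3, 6.2, 7.4.
n = 12.
(a) r = 3.9; between ranks 3 (2.6) and 4 (4.0): 3.86.
(b) the nearest-rank method: rank 4 → 4.
|3.86 − 4| = 0.14.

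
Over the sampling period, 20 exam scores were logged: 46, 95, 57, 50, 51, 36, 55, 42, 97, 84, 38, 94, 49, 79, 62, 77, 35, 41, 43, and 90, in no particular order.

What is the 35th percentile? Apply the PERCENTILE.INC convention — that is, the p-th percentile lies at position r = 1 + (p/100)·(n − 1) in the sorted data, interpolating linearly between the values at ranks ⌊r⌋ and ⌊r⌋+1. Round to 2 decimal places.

Sorted: 35, 36, 38, 41, 42, 43, 46, 49, 50, 51, 55, 57, 62, 77, 79, 84, 90, 94, 95, 97.
n = 20.
r = 1 + (35/100)·(20 − 1) = 1 + 6.65 = 7.65.
Rank 7 is 46 and rank 8 is 49.
Interpolate: 46 + 0.65·(49 − 46) = 46 + 0.65·3 = 47.95.

47.95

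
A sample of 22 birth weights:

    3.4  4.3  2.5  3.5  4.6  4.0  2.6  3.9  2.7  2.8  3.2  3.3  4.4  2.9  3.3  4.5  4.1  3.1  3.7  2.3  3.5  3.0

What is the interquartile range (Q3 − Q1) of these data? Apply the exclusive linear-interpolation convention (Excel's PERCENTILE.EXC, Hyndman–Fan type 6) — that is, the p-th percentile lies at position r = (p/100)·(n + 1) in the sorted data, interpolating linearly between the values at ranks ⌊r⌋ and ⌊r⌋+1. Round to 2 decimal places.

1.15

Sorted: 2.3, 2.5, 2.6, 2.7, 2.8, 2.9, 3.0, 3.1, 3.2, 3.3, 3.3, 3.4, 3.5, 3.5, 3.7, 3.9, 4.0, 4.1, 4.3, 4.4, 4.5, 4.6.
n = 22.
P25: r = 5.75; ranks 5–6 are 2.8, 2.9; interpolating gives 2.875.
P75: r = 17.25; ranks 17–18 are 4.0, 4.1; interpolating gives 4.025.
Difference: 4.025 − 2.875 = 1.15.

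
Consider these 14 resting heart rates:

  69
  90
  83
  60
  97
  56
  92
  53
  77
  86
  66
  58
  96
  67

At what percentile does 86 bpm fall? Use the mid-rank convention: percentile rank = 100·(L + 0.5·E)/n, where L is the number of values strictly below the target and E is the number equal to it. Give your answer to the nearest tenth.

67.9

Sorted: 53, 56, 58, 60, 66, 67, 69, 77, 83, 86, 90, 92, 96, 97.
Count below 86: L = 9; count equal: E = 1; n = 14.
Percentile rank = 100·(9 + 0.5·1)/14 = 100·9.5/14 = 67.86.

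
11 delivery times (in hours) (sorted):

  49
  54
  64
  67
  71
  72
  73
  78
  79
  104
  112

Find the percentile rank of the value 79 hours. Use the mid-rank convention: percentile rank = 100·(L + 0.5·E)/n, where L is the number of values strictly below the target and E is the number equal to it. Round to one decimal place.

77.3

Count below 79: L = 8; count equal: E = 1; n = 11.
Percentile rank = 100·(8 + 0.5·1)/11 = 100·8.5/11 = 77.27.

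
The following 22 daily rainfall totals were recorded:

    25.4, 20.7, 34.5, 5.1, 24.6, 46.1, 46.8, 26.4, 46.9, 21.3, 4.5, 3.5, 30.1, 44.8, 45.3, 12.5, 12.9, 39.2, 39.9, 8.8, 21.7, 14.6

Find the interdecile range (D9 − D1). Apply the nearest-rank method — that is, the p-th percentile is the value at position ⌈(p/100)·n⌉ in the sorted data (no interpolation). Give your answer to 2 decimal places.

41.00

Sorted: 3.5, 4.5, 5.1, 8.8, 12.5, 12.9, 14.6, 20.7, 21.3, 21.7, 24.6, 25.4, 26.4, 30.1, 34.5, 39.2, 39.9, 44.8, 45.3, 46.1, 46.8, 46.9.
n = 22.
P10: rank ⌈10/100·22⌉ = 3 → 5.1.
P90: rank ⌈90/100·22⌉ = 20 → 46.1.
Difference: 46.1 − 5.1 = 41.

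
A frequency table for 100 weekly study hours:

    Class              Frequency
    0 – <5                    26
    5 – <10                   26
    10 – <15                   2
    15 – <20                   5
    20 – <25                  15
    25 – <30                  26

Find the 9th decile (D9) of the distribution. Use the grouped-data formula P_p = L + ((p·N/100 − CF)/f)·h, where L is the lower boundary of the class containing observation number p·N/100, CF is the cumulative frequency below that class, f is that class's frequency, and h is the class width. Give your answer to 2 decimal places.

N = 100; target position k = 90/100 · 100 = 90.
Cumulative frequencies: 26, 52, 54, 59, 74, 100.
Observation 90 falls in the class 25 – <30.
L = 25, CF = 74, f = 26, h = 5.
P90 = 25 + ((90 − 74)/26)·5 = 25 + 3.07692 = 28.0769.

28.08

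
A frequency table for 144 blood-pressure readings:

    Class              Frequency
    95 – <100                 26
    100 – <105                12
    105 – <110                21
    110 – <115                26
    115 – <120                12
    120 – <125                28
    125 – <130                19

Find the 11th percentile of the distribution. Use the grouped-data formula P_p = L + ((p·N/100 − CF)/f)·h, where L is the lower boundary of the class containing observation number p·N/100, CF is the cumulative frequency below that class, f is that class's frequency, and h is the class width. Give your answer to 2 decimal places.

98.05

N = 144; target position k = 11/100 · 144 = 15.84.
Cumulative frequencies: 26, 38, 59, 85, 97, 125, 144.
Observation 15.84 falls in the class 95 – <100.
L = 95, CF = 0, f = 26, h = 5.
P11 = 95 + ((15.84 − 0)/26)·5 = 95 + 3.04615 = 98.0462.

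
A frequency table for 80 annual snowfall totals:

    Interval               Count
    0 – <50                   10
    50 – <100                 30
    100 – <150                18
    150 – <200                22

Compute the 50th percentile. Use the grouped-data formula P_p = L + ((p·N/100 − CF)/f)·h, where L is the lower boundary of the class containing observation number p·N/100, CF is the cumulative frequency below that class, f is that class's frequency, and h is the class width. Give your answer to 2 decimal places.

N = 80; target position k = 50/100 · 80 = 40.
Cumulative frequencies: 10, 40, 58, 80.
Observation 40 falls in the class 50 – <100.
L = 50, CF = 10, f = 30, h = 50.
P50 = 50 + ((40 − 10)/30)·50 = 50 + 50 = 100.

100.00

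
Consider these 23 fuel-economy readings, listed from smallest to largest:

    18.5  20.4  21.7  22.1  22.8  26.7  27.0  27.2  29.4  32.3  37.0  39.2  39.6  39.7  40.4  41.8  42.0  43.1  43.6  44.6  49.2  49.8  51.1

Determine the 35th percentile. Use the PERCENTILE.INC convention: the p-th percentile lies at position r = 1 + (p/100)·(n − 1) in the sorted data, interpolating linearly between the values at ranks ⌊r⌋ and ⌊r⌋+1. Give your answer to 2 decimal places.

n = 23.
r = 1 + (35/100)·(23 − 1) = 1 + 7.7 = 8.7.
Rank 8 is 27.2 and rank 9 is 29.4.
Interpolate: 27.2 + 0.7·(29.4 − 27.2) = 27.2 + 0.7·2.2 = 28.74.

28.74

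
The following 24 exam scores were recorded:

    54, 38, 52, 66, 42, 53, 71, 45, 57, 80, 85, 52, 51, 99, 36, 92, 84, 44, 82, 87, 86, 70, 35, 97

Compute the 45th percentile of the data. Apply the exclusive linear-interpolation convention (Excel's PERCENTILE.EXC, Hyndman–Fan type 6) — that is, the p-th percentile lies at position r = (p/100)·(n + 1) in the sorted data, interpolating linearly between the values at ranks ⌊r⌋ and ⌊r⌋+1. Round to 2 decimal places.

Sorted: 35, 36, 38, 42, 44, 45, 51, 52, 52, 53, 54, 57, 66, 70, 71, 80, 82, 84, 85, 86, 87, 92, 97, 99.
n = 24.
r = (45/100)·(24 + 1) = 11.25.
Rank 11 is 54 and rank 12 is 57.
Interpolate: 54 + 0.25·(57 − 54) = 54 + 0.25·3 = 54.75.

54.75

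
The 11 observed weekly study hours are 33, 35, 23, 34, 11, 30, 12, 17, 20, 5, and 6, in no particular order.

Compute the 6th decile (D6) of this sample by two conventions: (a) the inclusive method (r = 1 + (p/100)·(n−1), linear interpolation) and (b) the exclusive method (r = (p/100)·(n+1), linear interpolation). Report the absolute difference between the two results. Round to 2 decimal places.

1.40

Sorted: 5, 6, 11, 12, 17, 20, 23, 30, 33, 34, 35.
n = 11.
(a) r = 7 → value at rank 7 = 23.
(b) r = 7.2; between ranks 7 (23) and 8 (30): 24.4.
|23 − 24.4| = 1.4.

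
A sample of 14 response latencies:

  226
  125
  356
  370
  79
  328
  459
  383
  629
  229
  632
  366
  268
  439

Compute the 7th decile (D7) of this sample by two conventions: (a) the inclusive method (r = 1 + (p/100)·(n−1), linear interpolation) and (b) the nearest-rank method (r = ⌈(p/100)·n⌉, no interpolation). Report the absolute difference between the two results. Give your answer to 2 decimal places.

5.60

Sorted: 79, 125, 226, 229, 268, 328, 356, 366, 370, 383, 439, 459, 629, 632.
n = 14.
(a) r = 10.1; between ranks 10 (383) and 11 (439): 388.6.
(b) the nearest-rank method: rank 10 → 383.
|388.6 − 383| = 5.6.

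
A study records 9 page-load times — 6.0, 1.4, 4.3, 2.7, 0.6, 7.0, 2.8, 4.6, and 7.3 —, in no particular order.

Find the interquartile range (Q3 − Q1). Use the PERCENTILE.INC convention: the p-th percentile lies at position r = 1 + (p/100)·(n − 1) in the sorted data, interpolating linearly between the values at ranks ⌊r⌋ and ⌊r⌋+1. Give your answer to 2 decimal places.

Sorted: 0.6, 1.4, 2.7, 2.8, 4.3, 4.6, 6.0, 7.0, 7.3.
n = 9.
P25: r = 3 (integer) → 2.7.
P75: r = 7 (integer) → 6.
Difference: 6 − 2.7 = 3.3.

3.30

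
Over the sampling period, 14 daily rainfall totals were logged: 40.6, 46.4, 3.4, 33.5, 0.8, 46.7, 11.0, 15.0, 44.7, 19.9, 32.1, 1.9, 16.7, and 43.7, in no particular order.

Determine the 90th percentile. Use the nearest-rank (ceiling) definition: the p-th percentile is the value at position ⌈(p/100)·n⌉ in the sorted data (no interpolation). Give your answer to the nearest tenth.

46.4

Sorted: 0.8, 1.9, 3.4, 11.0, 15.0, 16.7, 19.9, 32.1, 33.5, 40.6, 43.7, 44.7, 46.4, 46.7.
n = 14.
Position = ⌈90/100 · 14⌉ = ⌈12.6⌉ = 13.
The value at rank 13 is 46.4.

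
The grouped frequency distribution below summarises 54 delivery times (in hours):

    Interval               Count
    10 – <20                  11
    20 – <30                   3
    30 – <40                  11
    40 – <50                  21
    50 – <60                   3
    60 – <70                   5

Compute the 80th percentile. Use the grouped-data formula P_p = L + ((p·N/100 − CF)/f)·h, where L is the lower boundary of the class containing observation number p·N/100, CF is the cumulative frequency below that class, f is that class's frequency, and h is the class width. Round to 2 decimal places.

N = 54; target position k = 80/100 · 54 = 43.2.
Cumulative frequencies: 11, 14, 25, 46, 49, 54.
Observation 43.2 falls in the class 40 – <50.
L = 40, CF = 25, f = 21, h = 10.
P80 = 40 + ((43.2 − 25)/21)·10 = 40 + 8.66667 = 48.6667.

48.67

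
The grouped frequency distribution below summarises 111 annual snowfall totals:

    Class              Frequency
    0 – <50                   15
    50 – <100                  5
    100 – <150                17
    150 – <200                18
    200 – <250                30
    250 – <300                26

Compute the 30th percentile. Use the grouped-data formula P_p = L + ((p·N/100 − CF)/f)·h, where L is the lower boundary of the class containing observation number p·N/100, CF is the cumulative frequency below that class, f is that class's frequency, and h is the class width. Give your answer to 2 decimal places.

139.12

N = 111; target position k = 30/100 · 111 = 33.3.
Cumulative frequencies: 15, 20, 37, 55, 85, 111.
Observation 33.3 falls in the class 100 – <150.
L = 100, CF = 20, f = 17, h = 50.
P30 = 100 + ((33.3 − 20)/17)·50 = 100 + 39.1176 = 139.118.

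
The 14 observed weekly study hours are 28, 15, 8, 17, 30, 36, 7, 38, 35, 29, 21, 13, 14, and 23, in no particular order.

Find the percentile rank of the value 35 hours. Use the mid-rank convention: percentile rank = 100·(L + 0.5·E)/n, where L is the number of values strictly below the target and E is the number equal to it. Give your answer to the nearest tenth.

Sorted: 7, 8, 13, 14, 15, 17, 21, 23, 28, 29, 30, 35, 36, 38.
Count below 35: L = 11; count equal: E = 1; n = 14.
Percentile rank = 100·(11 + 0.5·1)/14 = 100·11.5/14 = 82.14.

82.1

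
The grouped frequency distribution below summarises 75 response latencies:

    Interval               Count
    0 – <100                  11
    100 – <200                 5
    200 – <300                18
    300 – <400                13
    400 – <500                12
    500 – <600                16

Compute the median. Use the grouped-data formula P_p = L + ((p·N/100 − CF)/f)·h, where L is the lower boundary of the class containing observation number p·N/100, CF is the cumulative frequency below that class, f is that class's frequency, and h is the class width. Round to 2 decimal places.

N = 75; target position k = 50/100 · 75 = 37.5.
Cumulative frequencies: 11, 16, 34, 47, 59, 75.
Observation 37.5 falls in the class 300 – <400.
L = 300, CF = 34, f = 13, h = 100.
P50 = 300 + ((37.5 − 34)/13)·100 = 300 + 26.9231 = 326.923.

326.92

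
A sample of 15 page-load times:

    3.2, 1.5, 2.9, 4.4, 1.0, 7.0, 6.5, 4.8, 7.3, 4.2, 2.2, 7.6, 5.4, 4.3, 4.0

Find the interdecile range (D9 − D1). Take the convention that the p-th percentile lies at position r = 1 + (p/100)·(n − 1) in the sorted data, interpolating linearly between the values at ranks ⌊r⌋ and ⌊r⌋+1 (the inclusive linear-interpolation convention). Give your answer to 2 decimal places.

Sorted: 1.0, 1.5, 2.2, 2.9, 3.2, 4.0, 4.2, 4.3, 4.4, 4.8, 5.4, 6.5, 7.0, 7.3, 7.6.
n = 15.
P10: r = 2.4; ranks 2–3 are 1.5, 2.2; interpolating gives 1.78.
P90: r = 13.6; ranks 13–14 are 7.0, 7.3; interpolating gives 7.18.
Difference: 7.18 − 1.78 = 5.4.

5.40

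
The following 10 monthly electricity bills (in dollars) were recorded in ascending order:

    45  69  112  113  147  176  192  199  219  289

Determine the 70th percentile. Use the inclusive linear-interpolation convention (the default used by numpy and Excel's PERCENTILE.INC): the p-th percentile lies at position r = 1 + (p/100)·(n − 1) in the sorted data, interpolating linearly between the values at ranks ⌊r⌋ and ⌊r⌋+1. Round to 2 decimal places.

n = 10.
r = 1 + (70/100)·(10 − 1) = 1 + 6.3 = 7.3.
Rank 7 is 192 and rank 8 is 199.
Interpolate: 192 + 0.3·(199 − 192) = 192 + 0.3·7 = 194.1.

194.10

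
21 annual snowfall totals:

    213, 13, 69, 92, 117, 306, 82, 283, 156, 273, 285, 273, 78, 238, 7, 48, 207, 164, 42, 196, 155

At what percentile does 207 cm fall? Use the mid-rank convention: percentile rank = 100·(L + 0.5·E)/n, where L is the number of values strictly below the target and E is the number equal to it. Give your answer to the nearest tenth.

Sorted: 7, 13, 42, 48, 69, 78, 82, 92, 117, 155, 156, 164, 196, 207, 213, 238, 273, 273, 283, 285, 306.
Count below 207: L = 13; count equal: E = 1; n = 21.
Percentile rank = 100·(13 + 0.5·1)/21 = 100·13.5/21 = 64.29.

64.3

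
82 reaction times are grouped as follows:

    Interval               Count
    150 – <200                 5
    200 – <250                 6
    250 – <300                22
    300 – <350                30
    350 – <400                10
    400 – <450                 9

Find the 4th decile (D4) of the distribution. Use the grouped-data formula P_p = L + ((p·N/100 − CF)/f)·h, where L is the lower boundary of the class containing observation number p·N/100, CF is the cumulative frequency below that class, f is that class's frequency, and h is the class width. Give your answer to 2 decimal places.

N = 82; target position k = 40/100 · 82 = 32.8.
Cumulative frequencies: 5, 11, 33, 63, 73, 82.
Observation 32.8 falls in the class 250 – <300.
L = 250, CF = 11, f = 22, h = 50.
P40 = 250 + ((32.8 − 11)/22)·50 = 250 + 49.5455 = 299.545.

299.55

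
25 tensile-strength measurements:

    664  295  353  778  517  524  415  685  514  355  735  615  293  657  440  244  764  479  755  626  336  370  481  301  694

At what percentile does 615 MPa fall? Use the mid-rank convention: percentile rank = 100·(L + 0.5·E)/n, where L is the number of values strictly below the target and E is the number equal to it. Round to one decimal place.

Sorted: 244, 293, 295, 301, 336, 353, 355, 370, 415, 440, 479, 481, 514, 517, 524, 615, 626, 657, 664, 685, 694, 735, 755, 764, 778.
Count below 615: L = 15; count equal: E = 1; n = 25.
Percentile rank = 100·(15 + 0.5·1)/25 = 100·15.5/25 = 62.

62.0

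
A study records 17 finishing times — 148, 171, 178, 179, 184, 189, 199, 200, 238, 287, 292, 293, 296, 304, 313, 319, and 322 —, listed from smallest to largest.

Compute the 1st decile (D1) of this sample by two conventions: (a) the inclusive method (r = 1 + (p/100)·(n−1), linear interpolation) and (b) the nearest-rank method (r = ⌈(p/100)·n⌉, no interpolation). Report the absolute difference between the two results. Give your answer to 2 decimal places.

n = 17.
(a) r = 2.6; between ranks 2 (171) and 3 (178): 175.2.
(b) the nearest-rank method: rank 2 → 171.
|175.2 − 171| = 4.2.

4.20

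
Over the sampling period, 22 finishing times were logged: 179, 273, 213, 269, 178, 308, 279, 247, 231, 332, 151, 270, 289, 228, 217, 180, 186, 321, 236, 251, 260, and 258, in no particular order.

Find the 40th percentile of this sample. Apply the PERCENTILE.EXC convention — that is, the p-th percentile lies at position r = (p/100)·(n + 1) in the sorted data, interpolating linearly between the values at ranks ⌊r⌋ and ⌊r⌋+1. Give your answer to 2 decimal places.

232.00

Sorted: 151, 178, 179, 180, 186, 213, 217, 228, 231, 236, 247, 251, 258, 260, 269, 270, 273, 279, 289, 308, 321, 332.
n = 22.
r = (40/100)·(22 + 1) = 9.2.
Rank 9 is 231 and rank 10 is 236.
Interpolate: 231 + 0.2·(236 − 231) = 231 + 0.2·5 = 232.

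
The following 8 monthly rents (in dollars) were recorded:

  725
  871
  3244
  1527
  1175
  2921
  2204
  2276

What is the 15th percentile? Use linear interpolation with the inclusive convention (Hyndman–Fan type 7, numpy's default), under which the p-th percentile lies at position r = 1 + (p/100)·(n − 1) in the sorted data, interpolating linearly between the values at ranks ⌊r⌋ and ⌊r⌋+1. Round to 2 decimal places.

Sorted: 725, 871, 1175, 1527, 2204, 2276, 2921, 3244.
n = 8.
r = 1 + (15/100)·(8 − 1) = 1 + 1.05 = 2.05.
Rank 2 is 871 and rank 3 is 1175.
Interpolate: 871 + 0.05·(1175 − 871) = 871 + 0.05·304 = 886.2.

886.20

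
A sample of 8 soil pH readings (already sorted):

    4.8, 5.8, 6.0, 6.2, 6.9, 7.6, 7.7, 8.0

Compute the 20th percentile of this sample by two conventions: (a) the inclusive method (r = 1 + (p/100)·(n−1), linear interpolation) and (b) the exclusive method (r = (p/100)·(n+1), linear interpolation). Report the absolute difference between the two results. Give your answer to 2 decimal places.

n = 8.
(a) r = 2.4; between ranks 2 (5.8) and 3 (6.0): 5.88.
(b) r = 1.8; between ranks 1 (4.8) and 2 (5.8): 5.6.
|5.88 − 5.6| = 0.28.

0.28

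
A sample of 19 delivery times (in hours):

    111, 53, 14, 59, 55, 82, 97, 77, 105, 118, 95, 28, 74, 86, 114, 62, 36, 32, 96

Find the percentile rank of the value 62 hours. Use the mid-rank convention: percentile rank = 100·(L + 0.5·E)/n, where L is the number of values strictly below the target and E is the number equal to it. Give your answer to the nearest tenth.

Sorted: 14, 28, 32, 36, 53, 55, 59, 62, 74, 77, 82, 86, 95, 96, 97, 105, 111, 114, 118.
Count below 62: L = 7; count equal: E = 1; n = 19.
Percentile rank = 100·(7 + 0.5·1)/19 = 100·7.5/19 = 39.47.

39.5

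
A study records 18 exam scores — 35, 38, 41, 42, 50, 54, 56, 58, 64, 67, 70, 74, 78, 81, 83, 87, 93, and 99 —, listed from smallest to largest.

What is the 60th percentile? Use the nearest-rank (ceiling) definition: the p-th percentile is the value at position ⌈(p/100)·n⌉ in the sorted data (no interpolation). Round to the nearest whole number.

n = 18.
Position = ⌈60/100 · 18⌉ = ⌈10.8⌉ = 11.
The value at rank 11 is 70.

70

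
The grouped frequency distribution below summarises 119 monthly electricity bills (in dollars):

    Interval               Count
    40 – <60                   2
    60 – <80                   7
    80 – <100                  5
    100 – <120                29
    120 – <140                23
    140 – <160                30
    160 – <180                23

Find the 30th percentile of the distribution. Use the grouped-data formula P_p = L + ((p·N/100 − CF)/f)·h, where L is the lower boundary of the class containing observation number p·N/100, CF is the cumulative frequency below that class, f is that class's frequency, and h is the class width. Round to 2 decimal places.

N = 119; target position k = 30/100 · 119 = 35.7.
Cumulative frequencies: 2, 9, 14, 43, 66, 96, 119.
Observation 35.7 falls in the class 100 – <120.
L = 100, CF = 14, f = 29, h = 20.
P30 = 100 + ((35.7 − 14)/29)·20 = 100 + 14.9655 = 114.966.

114.97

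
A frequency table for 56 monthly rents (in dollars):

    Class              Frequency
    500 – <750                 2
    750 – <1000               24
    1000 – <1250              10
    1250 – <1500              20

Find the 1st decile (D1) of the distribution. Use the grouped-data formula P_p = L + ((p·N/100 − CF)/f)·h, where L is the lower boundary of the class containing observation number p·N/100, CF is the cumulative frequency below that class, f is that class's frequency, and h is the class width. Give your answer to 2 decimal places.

N = 56; target position k = 10/100 · 56 = 5.6.
Cumulative frequencies: 2, 26, 36, 56.
Observation 5.6 falls in the class 750 – <1000.
L = 750, CF = 2, f = 24, h = 250.
P10 = 750 + ((5.6 − 2)/24)·250 = 750 + 37.5 = 787.5.

787.50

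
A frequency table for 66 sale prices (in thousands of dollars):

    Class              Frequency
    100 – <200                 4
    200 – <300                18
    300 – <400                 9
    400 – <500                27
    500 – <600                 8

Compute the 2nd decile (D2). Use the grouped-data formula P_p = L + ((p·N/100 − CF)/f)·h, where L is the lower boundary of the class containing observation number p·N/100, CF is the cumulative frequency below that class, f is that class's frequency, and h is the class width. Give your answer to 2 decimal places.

251.11

N = 66; target position k = 20/100 · 66 = 13.2.
Cumulative frequencies: 4, 22, 31, 58, 66.
Observation 13.2 falls in the class 200 – <300.
L = 200, CF = 4, f = 18, h = 100.
P20 = 200 + ((13.2 − 4)/18)·100 = 200 + 51.1111 = 251.111.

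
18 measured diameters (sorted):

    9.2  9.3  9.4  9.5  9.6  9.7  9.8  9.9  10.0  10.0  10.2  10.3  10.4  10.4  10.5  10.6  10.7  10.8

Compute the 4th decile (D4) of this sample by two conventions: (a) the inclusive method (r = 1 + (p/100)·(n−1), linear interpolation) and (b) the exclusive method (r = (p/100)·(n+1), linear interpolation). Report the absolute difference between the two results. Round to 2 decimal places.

n = 18.
(a) r = 7.8; between ranks 7 (9.8) and 8 (9.9): 9.88.
(b) r = 7.6; between ranks 7 (9.8) and 8 (9.9): 9.86.
|9.88 − 9.86| = 0.02.

0.02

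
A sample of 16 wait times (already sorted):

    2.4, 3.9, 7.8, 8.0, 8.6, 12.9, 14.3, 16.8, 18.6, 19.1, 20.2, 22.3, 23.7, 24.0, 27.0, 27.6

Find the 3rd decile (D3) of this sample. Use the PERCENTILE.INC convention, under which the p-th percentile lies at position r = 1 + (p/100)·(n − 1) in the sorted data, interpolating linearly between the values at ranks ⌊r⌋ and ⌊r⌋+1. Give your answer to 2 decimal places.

n = 16.
r = 1 + (30/100)·(16 − 1) = 1 + 4.5 = 5.5.
Rank 5 is 8.6 and rank 6 is 12.9.
Interpolate: 8.6 + 0.5·(12.9 − 8.6) = 8.6 + 0.5·4.3 = 10.75.

10.75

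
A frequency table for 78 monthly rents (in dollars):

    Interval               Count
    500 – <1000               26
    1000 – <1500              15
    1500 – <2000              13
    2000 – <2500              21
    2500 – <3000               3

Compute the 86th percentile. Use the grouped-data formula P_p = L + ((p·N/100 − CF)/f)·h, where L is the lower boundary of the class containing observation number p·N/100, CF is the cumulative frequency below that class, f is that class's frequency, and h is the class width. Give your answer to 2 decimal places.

2311.43

N = 78; target position k = 86/100 · 78 = 67.08.
Cumulative frequencies: 26, 41, 54, 75, 78.
Observation 67.08 falls in the class 2000 – <2500.
L = 2000, CF = 54, f = 21, h = 500.
P86 = 2000 + ((67.08 − 54)/21)·500 = 2000 + 311.429 = 2311.43.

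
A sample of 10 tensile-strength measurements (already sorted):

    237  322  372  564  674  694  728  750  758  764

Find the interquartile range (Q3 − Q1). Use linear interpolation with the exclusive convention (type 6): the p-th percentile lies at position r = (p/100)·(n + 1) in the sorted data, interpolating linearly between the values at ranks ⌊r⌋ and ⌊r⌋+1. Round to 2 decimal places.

392.50

n = 10.
P25: r = 2.75; ranks 2–3 are 322, 372; interpolating gives 359.5.
P75: r = 8.25; ranks 8–9 are 750, 758; interpolating gives 752.
Difference: 752 − 359.5 = 392.5.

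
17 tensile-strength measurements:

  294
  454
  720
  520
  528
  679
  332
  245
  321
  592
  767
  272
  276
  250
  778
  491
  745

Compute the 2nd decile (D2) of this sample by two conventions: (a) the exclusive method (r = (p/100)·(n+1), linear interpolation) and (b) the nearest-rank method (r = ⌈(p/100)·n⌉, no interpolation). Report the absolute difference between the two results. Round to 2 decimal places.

1.60

Sorted: 245, 250, 272, 276, 294, 321, 332, 454, 491, 520, 528, 592, 679, 720, 745, 767, 778.
n = 17.
(a) r = 3.6; between ranks 3 (272) and 4 (276): 274.4.
(b) the nearest-rank method: rank 4 → 276.
|274.4 − 276| = 1.6.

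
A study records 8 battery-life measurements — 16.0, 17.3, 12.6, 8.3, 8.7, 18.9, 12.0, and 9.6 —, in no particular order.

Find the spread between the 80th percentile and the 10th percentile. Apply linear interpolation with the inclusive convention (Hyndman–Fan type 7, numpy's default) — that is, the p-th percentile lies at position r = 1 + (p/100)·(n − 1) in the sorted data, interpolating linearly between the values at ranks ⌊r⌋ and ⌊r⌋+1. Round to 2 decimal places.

Sorted: 8.3, 8.7, 9.6, 12.0, 12.6, 16.0, 17.3, 18.9.
n = 8.
P10: r = 1.7; ranks 1–2 are 8.3, 8.7; interpolating gives 8.58.
P80: r = 6.6; ranks 6–7 are 16.0, 17.3; interpolating gives 16.78.
Difference: 16.78 − 8.58 = 8.2.

8.20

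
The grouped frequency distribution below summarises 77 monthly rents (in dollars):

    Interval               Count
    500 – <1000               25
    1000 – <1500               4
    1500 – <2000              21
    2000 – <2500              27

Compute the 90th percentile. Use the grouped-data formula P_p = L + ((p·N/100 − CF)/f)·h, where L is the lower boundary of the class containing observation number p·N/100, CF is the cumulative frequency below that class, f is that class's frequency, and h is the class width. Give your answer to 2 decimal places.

N = 77; target position k = 90/100 · 77 = 69.3.
Cumulative frequencies: 25, 29, 50, 77.
Observation 69.3 falls in the class 2000 – <2500.
L = 2000, CF = 50, f = 27, h = 500.
P90 = 2000 + ((69.3 − 50)/27)·500 = 2000 + 357.407 = 2357.41.

2357.41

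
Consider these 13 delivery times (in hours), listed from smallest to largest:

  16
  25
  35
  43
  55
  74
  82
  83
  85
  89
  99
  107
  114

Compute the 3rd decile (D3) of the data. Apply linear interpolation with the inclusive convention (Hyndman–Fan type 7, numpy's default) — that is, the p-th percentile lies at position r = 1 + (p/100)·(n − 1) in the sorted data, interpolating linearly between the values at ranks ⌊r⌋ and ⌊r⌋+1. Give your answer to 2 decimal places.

50.20

n = 13.
r = 1 + (30/100)·(13 − 1) = 1 + 3.6 = 4.6.
Rank 4 is 43 and rank 5 is 55.
Interpolate: 43 + 0.6·(55 − 43) = 43 + 0.6·12 = 50.2.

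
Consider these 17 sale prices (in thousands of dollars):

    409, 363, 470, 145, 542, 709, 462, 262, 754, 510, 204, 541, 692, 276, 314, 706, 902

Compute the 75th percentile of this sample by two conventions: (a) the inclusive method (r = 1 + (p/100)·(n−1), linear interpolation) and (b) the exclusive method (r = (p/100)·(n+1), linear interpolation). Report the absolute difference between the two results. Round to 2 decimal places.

7.00

Sorted: 145, 204, 262, 276, 314, 363, 409, 462, 470, 510, 541, 542, 692, 706, 709, 754, 902.
n = 17.
(a) r = 13 → value at rank 13 = 692.
(b) r = 13.5; between ranks 13 (692) and 14 (706): 699.
|692 − 699| = 7.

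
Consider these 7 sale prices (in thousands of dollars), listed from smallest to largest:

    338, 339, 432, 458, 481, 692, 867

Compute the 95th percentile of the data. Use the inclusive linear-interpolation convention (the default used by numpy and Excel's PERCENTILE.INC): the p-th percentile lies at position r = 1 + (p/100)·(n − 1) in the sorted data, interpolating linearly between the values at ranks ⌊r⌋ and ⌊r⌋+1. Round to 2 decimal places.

n = 7.
r = 1 + (95/100)·(7 − 1) = 1 + 5.7 = 6.7.
Rank 6 is 692 and rank 7 is 867.
Interpolate: 692 + 0.7·(867 − 692) = 692 + 0.7·175 = 814.5.

814.50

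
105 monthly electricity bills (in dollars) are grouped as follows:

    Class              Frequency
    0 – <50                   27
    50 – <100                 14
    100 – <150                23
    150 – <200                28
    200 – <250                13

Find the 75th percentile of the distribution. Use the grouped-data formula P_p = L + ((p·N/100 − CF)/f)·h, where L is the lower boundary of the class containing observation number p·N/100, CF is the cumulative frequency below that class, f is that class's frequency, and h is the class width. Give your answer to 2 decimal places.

176.34

N = 105; target position k = 75/100 · 105 = 78.75.
Cumulative frequencies: 27, 41, 64, 92, 105.
Observation 78.75 falls in the class 150 – <200.
L = 150, CF = 64, f = 28, h = 50.
P75 = 150 + ((78.75 − 64)/28)·50 = 150 + 26.3393 = 176.339.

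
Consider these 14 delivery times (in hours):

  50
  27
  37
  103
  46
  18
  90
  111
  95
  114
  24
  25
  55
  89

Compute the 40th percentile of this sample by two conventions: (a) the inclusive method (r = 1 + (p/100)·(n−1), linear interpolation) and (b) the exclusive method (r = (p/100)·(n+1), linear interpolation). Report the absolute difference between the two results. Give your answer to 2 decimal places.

Sorted: 18, 24, 25, 27, 37, 46, 50, 55, 89, 90, 95, 103, 111, 114.
n = 14.
(a) r = 6.2; between ranks 6 (46) and 7 (50): 46.8.
(b) r = 6 → value at rank 6 = 46.
|46.8 − 46| = 0.8.

0.80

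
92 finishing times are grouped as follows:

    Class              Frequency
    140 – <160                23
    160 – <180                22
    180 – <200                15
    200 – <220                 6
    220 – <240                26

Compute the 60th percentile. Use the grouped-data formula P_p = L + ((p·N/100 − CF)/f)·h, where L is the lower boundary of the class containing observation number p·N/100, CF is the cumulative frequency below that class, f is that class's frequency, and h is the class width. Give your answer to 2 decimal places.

N = 92; target position k = 60/100 · 92 = 55.2.
Cumulative frequencies: 23, 45, 60, 66, 92.
Observation 55.2 falls in the class 180 – <200.
L = 180, CF = 45, f = 15, h = 20.
P60 = 180 + ((55.2 − 45)/15)·20 = 180 + 13.6 = 193.6.

193.60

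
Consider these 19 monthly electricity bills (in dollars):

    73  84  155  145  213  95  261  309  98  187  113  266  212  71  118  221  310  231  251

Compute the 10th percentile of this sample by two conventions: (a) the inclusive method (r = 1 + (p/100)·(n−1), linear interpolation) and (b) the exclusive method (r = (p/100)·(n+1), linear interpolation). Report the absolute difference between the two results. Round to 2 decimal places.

Sorted: 71, 73, 84, 95, 98, 113, 118, 145, 155, 187, 212, 213, 221, 231, 251, 261, 266, 309, 310.
n = 19.
(a) r = 2.8; between ranks 2 (73) and 3 (84): 81.8.
(b) r = 2 → value at rank 2 = 73.
|81.8 − 73| = 8.8.

8.80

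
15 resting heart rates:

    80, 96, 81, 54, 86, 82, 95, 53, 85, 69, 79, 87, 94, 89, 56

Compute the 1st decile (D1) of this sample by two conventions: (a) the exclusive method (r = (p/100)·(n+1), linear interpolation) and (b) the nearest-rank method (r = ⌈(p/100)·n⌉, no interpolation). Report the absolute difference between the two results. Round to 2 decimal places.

0.40

Sorted: 53, 54, 56, 69, 79, 80, 81, 82, 85, 86, 87, 89, 94, 95, 96.
n = 15.
(a) r = 1.6; between ranks 1 (53) and 2 (54): 53.6.
(b) the nearest-rank method: rank 2 → 54.
|53.6 − 54| = 0.4.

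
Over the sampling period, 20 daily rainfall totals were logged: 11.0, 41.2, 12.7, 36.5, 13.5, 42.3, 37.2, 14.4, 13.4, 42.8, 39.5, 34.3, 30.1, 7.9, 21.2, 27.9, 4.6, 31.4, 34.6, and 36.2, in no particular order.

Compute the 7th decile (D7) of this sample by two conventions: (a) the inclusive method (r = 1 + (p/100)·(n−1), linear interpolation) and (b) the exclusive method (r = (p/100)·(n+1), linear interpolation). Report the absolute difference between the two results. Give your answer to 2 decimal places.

0.12

Sorted: 4.6, 7.9, 11.0, 12.7, 13.4, 13.5, 14.4, 21.2, 27.9, 30.1, 31.4, 34.3, 34.6, 36.2, 36.5, 37.2, 39.5, 41.2, 42.3, 42.8.
n = 20.
(a) r = 14.3; between ranks 14 (36.2) and 15 (36.5): 36.29.
(b) r = 14.7; between ranks 14 (36.2) and 15 (36.5): 36.41.
|36.29 − 36.41| = 0.12.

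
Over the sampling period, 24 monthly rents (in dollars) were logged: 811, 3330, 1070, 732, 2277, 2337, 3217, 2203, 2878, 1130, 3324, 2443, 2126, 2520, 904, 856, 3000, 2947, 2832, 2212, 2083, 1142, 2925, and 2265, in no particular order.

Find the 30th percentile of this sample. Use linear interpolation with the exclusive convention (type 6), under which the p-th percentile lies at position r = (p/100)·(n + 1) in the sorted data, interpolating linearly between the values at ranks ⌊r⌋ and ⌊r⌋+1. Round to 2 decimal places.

Sorted: 732, 811, 856, 904, 1070, 1130, 1142, 2083, 2126, 2203, 2212, 2265, 2277, 2337, 2443, 2520, 2832, 2878, 2925, 2947, 3000, 3217, 3324, 3330.
n = 24.
r = (30/100)·(24 + 1) = 7.5.
Rank 7 is 1142 and rank 8 is 2083.
Interpolate: 1142 + 0.5·(2083 − 1142) = 1142 + 0.5·941 = 1612.5.

1612.50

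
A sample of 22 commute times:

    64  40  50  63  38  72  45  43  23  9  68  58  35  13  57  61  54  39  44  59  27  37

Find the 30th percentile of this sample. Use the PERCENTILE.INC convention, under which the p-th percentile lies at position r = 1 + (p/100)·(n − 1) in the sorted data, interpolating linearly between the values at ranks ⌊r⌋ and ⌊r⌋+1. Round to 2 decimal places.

38.30

Sorted: 9, 13, 23, 27, 35, 37, 38, 39, 40, 43, 44, 45, 50, 54, 57, 58, 59, 61, 63, 64, 68, 72.
n = 22.
r = 1 + (30/100)·(22 − 1) = 1 + 6.3 = 7.3.
Rank 7 is 38 and rank 8 is 39.
Interpolate: 38 + 0.3·(39 − 38) = 38 + 0.3·1 = 38.3.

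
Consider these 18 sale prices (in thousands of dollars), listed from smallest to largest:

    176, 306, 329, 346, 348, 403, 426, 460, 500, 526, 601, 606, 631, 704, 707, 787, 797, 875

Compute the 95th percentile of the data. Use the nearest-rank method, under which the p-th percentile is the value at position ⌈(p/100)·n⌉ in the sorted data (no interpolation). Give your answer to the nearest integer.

875

n = 18.
Position = ⌈95/100 · 18⌉ = ⌈17.1⌉ = 18.
The value at rank 18 is 875.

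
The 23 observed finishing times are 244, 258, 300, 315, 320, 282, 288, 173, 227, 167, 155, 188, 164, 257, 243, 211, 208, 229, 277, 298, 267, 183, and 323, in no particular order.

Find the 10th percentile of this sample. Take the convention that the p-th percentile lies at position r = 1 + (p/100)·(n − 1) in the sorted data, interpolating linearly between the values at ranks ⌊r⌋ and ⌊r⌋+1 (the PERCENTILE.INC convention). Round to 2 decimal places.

168.20

Sorted: 155, 164, 167, 173, 183, 188, 208, 211, 227, 229, 243, 244, 257, 258, 267, 277, 282, 288, 298, 300, 315, 320, 323.
n = 23.
r = 1 + (10/100)·(23 − 1) = 1 + 2.2 = 3.2.
Rank 3 is 167 and rank 4 is 173.
Interpolate: 167 + 0.2·(173 − 167) = 167 + 0.2·6 = 168.2.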